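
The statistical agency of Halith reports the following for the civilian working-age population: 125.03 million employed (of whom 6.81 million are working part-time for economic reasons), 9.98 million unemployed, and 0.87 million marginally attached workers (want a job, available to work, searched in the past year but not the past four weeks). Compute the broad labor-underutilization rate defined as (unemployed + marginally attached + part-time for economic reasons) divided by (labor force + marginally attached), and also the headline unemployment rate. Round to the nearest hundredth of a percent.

Labor force = 125.03 + 9.98 = 135.01 million.
Numerator = 9.98 + 0.87 + 6.81 = 17.66 million.
Denominator = 135.01 + 0.87 = 135.88 million.
Broad rate = 17.66 / 135.88 = 13.00%.
Headline unemployment rate = 9.98 / 135.01 = 7.39%.

Broad underutilization rate ≈ 13.00%; headline unemployment rate ≈ 7.39%.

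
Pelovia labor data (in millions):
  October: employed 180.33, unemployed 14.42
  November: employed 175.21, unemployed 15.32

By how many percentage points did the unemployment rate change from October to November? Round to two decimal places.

The unemployment rate changed by +0.64 percentage points.

October: labor force = 180.33 + 14.42 = 194.75; u = 14.42/194.75 = 7.40%.
November: labor force = 175.21 + 15.32 = 190.53; u = 15.32/190.53 = 8.04%.
Change = 8.04% − 7.40% = +0.64 pp.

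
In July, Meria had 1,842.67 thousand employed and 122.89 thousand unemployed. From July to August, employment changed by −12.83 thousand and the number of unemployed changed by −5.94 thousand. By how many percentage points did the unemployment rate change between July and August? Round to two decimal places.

July: labor force = 1,842.67 + 122.89 = 1,965.56; u = 122.89/1,965.56 = 6.25%.
August: labor force = 1,829.84 + 116.95 = 1,946.79; u = 116.95/1,946.79 = 6.01%.
Change = 6.01% − 6.25% = −0.24 pp.

The unemployment rate changed by −0.24 percentage points.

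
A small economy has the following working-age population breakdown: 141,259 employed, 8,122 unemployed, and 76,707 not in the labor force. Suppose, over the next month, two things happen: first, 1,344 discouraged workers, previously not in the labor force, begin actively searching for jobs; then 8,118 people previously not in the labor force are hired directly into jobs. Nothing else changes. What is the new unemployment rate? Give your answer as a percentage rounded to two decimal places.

New unemployment rate ≈ 5.96%.

Initially, labor force = 141,259 + 8,122 = 149,381, so u = 8,122/149,381 = 5.44%.
After the first change, unemployed and labor force both rise by 1,344 → E = 141,259, U = 9,466, labor force = 150,725.
After the second change, employed and labor force both rise by 8,118; unemployed unchanged → E = 149,377, U = 9,466, labor force = 158,843.
New unemployment rate = 9,466 / 158,843 = 5.96%.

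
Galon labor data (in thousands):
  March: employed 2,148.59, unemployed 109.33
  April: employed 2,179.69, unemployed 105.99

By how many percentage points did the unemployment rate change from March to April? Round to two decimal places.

March: labor force = 2,148.59 + 109.33 = 2,257.92; u = 109.33/2,257.92 = 4.84%.
April: labor force = 2,179.69 + 105.99 = 2,285.68; u = 105.99/2,285.68 = 4.64%.
Change = 4.64% − 4.84% = −0.20 pp.

The unemployment rate changed by −0.20 percentage points.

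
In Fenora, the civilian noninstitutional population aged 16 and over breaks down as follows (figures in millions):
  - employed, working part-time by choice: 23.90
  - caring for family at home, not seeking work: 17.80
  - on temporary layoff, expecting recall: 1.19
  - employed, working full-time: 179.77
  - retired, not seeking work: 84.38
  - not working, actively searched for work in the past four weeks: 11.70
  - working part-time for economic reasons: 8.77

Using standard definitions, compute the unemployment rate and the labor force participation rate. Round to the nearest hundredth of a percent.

Employed = 23.90 + 179.77 + 8.77 = 212.44 million (anyone who worked, including part-time for economic reasons, counts as employed).
Unemployed = 1.19 + 11.70 = 12.89 million (jobless and actively searching, or on temporary layoff).
Labor force = 212.44 + 12.89 = 225.33 million.
Not in labor force = 17.80 + 84.38 = 102.18 million (those not working and not actively searching are outside the labor force).
Civilian working-age population = 225.33 + 102.18 = 327.51 million.
Unemployment rate = 12.89 / 225.33 = 5.72%.
Labor force participation rate = 225.33 / 327.51 = 68.80%.

Unemployment rate ≈ 5.72%; labor force participation rate ≈ 68.80%.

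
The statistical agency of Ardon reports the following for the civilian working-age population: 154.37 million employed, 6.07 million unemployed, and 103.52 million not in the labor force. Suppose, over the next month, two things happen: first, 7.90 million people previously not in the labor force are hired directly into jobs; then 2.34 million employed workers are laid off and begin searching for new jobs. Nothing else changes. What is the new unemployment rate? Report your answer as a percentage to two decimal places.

Initially, labor force = 154.37 + 6.07 = 160.44 million, so u = 6.07/160.44 = 3.78%.
After the first change, employed and labor force both rise by 7.90; unemployed unchanged → E = 162.27, U = 6.07, labor force = 168.34 million.
After the second change, employed falls and unemployed rises by 2.34; labor force unchanged → E = 159.93, U = 8.41, labor force = 168.34 million.
New unemployment rate = 8.41 / 168.34 = 5.00%.

New unemployment rate ≈ 5.00%.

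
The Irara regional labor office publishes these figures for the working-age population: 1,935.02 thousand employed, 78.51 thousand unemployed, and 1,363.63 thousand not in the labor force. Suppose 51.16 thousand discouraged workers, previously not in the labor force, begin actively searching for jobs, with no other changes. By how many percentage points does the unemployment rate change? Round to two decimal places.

The unemployment rate changes by +2.38 percentage points.

Initially, labor force = 1,935.02 + 78.51 = 2,013.53 thousand, so u = 78.51/2,013.53 = 3.90%.
After the change, unemployed and labor force both rise by 51.16 → E = 1,935.02, U = 129.67, labor force = 2,064.69 thousand.
New unemployment rate = 129.67 / 2,064.69 = 6.28%.
Change = 6.28% − 3.90% = +2.38 percentage points.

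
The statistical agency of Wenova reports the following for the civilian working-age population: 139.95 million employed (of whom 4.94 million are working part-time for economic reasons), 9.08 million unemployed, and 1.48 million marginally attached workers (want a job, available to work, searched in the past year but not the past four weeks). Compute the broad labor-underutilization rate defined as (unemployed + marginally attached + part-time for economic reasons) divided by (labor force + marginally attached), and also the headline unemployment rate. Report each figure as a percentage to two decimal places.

Broad underutilization rate ≈ 10.30%; headline unemployment rate ≈ 6.09%.

Labor force = 139.95 + 9.08 = 149.03 million.
Numerator = 9.08 + 1.48 + 4.94 = 15.50 million.
Denominator = 149.03 + 1.48 = 150.51 million.
Broad rate = 15.50 / 150.51 = 10.30%.
Headline unemployment rate = 9.08 / 149.03 = 6.09%.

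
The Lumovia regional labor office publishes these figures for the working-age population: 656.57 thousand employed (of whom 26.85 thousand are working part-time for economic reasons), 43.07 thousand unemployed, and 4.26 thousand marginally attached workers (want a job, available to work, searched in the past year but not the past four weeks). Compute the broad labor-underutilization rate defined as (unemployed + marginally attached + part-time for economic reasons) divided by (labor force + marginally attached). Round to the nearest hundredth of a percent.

Labor force = 656.57 + 43.07 = 699.64 thousand.
Numerator = 43.07 + 4.26 + 26.85 = 74.18 thousand.
Denominator = 699.64 + 4.26 = 703.90 thousand.
Broad rate = 74.18 / 703.90 = 10.54%.

Broad underutilization rate ≈ 10.54%.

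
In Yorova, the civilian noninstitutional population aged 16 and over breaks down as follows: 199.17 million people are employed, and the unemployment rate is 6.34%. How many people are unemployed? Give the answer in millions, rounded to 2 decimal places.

Let U be the number unemployed. The labor force is E + U, and U/(E+U) = 0.0634.
So U = 0.0634 × 199.17 / (1 − 0.0634) = 12.6274 / 0.9366 ≈ 13.48 million.

About 13.48 million are unemployed.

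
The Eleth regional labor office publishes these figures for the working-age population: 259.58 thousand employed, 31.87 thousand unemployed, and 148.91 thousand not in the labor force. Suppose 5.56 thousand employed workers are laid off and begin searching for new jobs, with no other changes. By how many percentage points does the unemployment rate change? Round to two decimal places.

Initially, labor force = 259.58 + 31.87 = 291.45 thousand, so u = 31.87/291.45 = 10.93%.
After the change, employed falls and unemployed rises by 5.56; labor force unchanged → E = 254.02, U = 37.43, labor force = 291.45 thousand.
New unemployment rate = 37.43 / 291.45 = 12.84%.
Change = 12.84% − 10.93% = +1.91 percentage points.

The unemployment rate changes by +1.91 percentage points.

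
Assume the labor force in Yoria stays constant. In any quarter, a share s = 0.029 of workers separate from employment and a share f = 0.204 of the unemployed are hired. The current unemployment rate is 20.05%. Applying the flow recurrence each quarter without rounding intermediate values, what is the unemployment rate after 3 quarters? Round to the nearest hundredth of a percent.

With a fixed labor force, u_{t+1} = u_t + s·(1−u_t) − f·u_t = u_t·(1−s−f) + s.
Here 1−s−f = 0.767 and s = 0.029.
u_1 = 0.200500 × 0.767 + 0.029 = 0.182784.
u_2 = 0.182784 × 0.767 + 0.029 = 0.169195.
u_3 = 0.169195 × 0.767 + 0.029 = 0.158773.

Unemployment rate after three quarters ≈ 15.88%.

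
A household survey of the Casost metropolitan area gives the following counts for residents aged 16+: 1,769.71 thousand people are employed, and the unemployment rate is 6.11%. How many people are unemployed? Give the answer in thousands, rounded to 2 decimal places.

Let U be the number unemployed. The labor force is E + U, and U/(E+U) = 0.0611.
So U = 0.0611 × 1,769.71 / (1 − 0.0611) = 108.1293 / 0.9389 ≈ 115.17 thousand.

About 115.17 thousand are unemployed.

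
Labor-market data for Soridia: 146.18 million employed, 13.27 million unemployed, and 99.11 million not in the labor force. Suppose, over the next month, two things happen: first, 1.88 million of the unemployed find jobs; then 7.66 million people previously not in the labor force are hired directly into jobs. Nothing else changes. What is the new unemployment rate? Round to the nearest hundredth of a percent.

New unemployment rate ≈ 6.82%.

Initially, labor force = 146.18 + 13.27 = 159.45 million, so u = 13.27/159.45 = 8.32%.
After the first change, unemployed falls and employed rises by 1.88; labor force unchanged → E = 148.06, U = 11.39, labor force = 159.45 million.
After the second change, employed and labor force both rise by 7.66; unemployed unchanged → E = 155.72, U = 11.39, labor force = 167.11 million.
New unemployment rate = 11.39 / 167.11 = 6.82%.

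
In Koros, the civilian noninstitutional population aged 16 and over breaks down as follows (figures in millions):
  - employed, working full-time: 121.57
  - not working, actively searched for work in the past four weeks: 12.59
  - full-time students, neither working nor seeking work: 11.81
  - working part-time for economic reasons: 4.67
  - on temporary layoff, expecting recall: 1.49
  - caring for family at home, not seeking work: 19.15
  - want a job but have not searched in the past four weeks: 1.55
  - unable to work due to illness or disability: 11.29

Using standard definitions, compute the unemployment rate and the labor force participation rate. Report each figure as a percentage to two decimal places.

Employed = 121.57 + 4.67 = 126.24 million (anyone who worked, including part-time for economic reasons, counts as employed).
Unemployed = 12.59 + 1.49 = 14.08 million (jobless and actively searching, or on temporary layoff).
Labor force = 126.24 + 14.08 = 140.32 million.
Not in labor force = 11.81 + 19.15 + 1.55 + 11.29 = 43.80 million (those not working and not actively searching are outside the labor force — including those who want a job but have given up searching).
Civilian working-age population = 140.32 + 43.80 = 184.12 million.
Unemployment rate = 14.08 / 140.32 = 10.03%.
Labor force participation rate = 140.32 / 184.12 = 76.21%.

Unemployment rate ≈ 10.03%; labor force participation rate ≈ 76.21%.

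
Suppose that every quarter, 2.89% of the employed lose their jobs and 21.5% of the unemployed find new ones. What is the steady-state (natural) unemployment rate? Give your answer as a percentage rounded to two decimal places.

Steady-state unemployment rate ≈ 11.85%.

At steady state the flows balance: s·E = f·U, so U/(E+U) = s/(s+f).
u* = 2.89 / (2.89 + 21.5) = 2.89 / 24.39 = 11.85%.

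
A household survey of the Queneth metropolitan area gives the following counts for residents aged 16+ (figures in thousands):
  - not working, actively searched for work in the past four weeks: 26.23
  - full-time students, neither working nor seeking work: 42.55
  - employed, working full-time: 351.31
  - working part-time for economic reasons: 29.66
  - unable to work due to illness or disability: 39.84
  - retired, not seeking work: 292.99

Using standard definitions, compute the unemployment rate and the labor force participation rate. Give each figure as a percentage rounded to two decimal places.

Employed = 351.31 + 29.66 = 380.97 thousand (anyone who worked, including part-time for economic reasons, counts as employed).
Unemployed = 26.23 thousand.
Labor force = 380.97 + 26.23 = 407.20 thousand.
Not in labor force = 42.55 + 39.84 + 292.99 = 375.38 thousand (those not working and not actively searching are outside the labor force).
Civilian working-age population = 407.20 + 375.38 = 782.58 thousand.
Unemployment rate = 26.23 / 407.20 = 6.44%.
Labor force participation rate = 407.20 / 782.58 = 52.03%.

Unemployment rate ≈ 6.44%; labor force participation rate ≈ 52.03%.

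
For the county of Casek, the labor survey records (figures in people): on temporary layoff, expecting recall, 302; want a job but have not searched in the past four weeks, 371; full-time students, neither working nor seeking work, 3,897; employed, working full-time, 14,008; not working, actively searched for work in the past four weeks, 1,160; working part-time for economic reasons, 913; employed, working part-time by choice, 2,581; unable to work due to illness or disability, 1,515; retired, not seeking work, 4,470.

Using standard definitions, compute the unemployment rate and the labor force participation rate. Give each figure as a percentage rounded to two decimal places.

Unemployment rate ≈ 7.71%; labor force participation rate ≈ 64.91%.

Employed = 14,008 + 913 + 2,581 = 17,502 (anyone who worked, including part-time for economic reasons, counts as employed).
Unemployed = 302 + 1,160 = 1,462 (jobless and actively searching, or on temporary layoff).
Labor force = 17,502 + 1,462 = 18,964.
Not in labor force = 371 + 3,897 + 1,515 + 4,470 = 10,253 (those not working and not actively searching are outside the labor force — including those who want a job but have given up searching).
Civilian working-age population = 18,964 + 10,253 = 29,217.
Unemployment rate = 1,462 / 18,964 = 7.71%.
Labor force participation rate = 18,964 / 29,217 = 64.91%.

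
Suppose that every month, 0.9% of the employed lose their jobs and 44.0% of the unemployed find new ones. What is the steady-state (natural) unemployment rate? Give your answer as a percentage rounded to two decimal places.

At steady state the flows balance: s·E = f·U, so U/(E+U) = s/(s+f).
u* = 0.9 / (0.9 + 44.0) = 0.9 / 44.90 = 2.00%.

Steady-state unemployment rate ≈ 2.00%.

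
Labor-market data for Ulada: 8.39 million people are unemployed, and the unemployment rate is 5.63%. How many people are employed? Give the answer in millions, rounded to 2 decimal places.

About 140.63 million are employed.

Labor force = U / u = 8.39 / 0.0563 ≈ 149.02 million.
Employed = labor force − unemployed = 149.02 − 8.39 = 140.63 million.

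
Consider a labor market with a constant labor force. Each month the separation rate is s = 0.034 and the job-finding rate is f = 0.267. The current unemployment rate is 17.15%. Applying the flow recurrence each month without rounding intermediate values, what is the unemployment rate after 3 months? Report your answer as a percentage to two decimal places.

With a fixed labor force, u_{t+1} = u_t + s·(1−u_t) − f·u_t = u_t·(1−s−f) + s.
Here 1−s−f = 0.699 and s = 0.034.
u_1 = 0.171500 × 0.699 + 0.034 = 0.153879.
u_2 = 0.153879 × 0.699 + 0.034 = 0.141561.
u_3 = 0.141561 × 0.699 + 0.034 = 0.132951.

Unemployment rate after three months ≈ 13.30%.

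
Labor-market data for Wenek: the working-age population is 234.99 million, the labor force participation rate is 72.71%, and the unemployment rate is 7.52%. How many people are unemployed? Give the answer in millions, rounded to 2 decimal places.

About 12.85 million are unemployed.

Labor force = 0.7271 × 234.99 = 170.86 million.
Unemployed = 0.0752 × 170.86 ≈ 12.85 million.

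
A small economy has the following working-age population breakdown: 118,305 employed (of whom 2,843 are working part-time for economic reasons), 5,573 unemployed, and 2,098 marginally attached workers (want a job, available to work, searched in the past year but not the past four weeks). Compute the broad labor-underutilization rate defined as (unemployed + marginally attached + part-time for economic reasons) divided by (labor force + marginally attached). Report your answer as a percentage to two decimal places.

Labor force = 118,305 + 5,573 = 123,878.
Numerator = 5,573 + 2,098 + 2,843 = 10,514.
Denominator = 123,878 + 2,098 = 125,976.
Broad rate = 10,514 / 125,976 = 8.35%.

Broad underutilization rate ≈ 8.35%.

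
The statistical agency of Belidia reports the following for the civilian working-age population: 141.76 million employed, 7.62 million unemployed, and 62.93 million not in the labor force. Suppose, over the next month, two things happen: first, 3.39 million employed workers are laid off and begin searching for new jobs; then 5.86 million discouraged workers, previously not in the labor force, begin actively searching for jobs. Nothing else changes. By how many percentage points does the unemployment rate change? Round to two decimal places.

The unemployment rate changes by +5.77 percentage points.

Initially, labor force = 141.76 + 7.62 = 149.38 million, so u = 7.62/149.38 = 5.10%.
After the first change, employed falls and unemployed rises by 3.39; labor force unchanged → E = 138.37, U = 11.01, labor force = 149.38 million.
After the second change, unemployed and labor force both rise by 5.86 → E = 138.37, U = 16.87, labor force = 155.24 million.
New unemployment rate = 16.87 / 155.24 = 10.87%.
Change = 10.87% − 5.10% = +5.77 percentage points.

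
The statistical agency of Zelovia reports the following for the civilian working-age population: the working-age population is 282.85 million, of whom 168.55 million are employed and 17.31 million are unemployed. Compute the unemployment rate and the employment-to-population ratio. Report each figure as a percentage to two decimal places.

Unemployment rate ≈ 9.31%; employment-population ratio ≈ 59.59%.

Labor force = employed + unemployed = 168.55 + 17.31 = 185.86 million.
Unemployment rate = 17.31 / 185.86 = 9.31%.
Employment-population ratio = 168.55 / 282.85 = 59.59%.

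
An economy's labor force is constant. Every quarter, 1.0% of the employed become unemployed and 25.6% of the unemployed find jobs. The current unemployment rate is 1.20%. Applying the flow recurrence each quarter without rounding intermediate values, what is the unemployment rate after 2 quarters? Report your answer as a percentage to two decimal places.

Unemployment rate after two quarters ≈ 2.38%.

With a fixed labor force, u_{t+1} = u_t + s·(1−u_t) − f·u_t = u_t·(1−s−f) + s.
Here 1−s−f = 0.734 and s = 0.010.
u_1 = 0.012000 × 0.734 + 0.010 = 0.018808.
u_2 = 0.018808 × 0.734 + 0.010 = 0.023805.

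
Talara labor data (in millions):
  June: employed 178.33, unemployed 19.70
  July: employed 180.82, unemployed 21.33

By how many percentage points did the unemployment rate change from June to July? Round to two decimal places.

The unemployment rate changed by +0.60 percentage points.

June: labor force = 178.33 + 19.70 = 198.03; u = 19.70/198.03 = 9.95%.
July: labor force = 180.82 + 21.33 = 202.15; u = 21.33/202.15 = 10.55%.
Change = 10.55% − 9.95% = +0.60 pp.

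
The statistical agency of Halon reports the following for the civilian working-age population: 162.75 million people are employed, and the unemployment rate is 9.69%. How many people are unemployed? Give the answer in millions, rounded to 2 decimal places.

Let U be the number unemployed. The labor force is E + U, and U/(E+U) = 0.0969.
So U = 0.0969 × 162.75 / (1 − 0.0969) = 15.7705 / 0.9031 ≈ 17.46 million.

About 17.46 million are unemployed.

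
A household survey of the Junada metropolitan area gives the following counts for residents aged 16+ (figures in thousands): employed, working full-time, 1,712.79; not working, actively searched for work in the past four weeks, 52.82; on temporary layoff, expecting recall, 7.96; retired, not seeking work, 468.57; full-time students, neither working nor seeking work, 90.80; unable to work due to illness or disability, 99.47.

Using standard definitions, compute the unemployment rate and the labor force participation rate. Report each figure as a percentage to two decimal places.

Unemployment rate ≈ 3.43%; labor force participation rate ≈ 72.91%.

Employed = 1,712.79 thousand.
Unemployed = 52.82 + 7.96 = 60.78 thousand (jobless and actively searching, or on temporary layoff).
Labor force = 1,712.79 + 60.78 = 1,773.57 thousand.
Not in labor force = 468.57 + 90.80 + 99.47 = 658.84 thousand (those not working and not actively searching are outside the labor force).
Civilian working-age population = 1,773.57 + 658.84 = 2,432.41 thousand.
Unemployment rate = 60.78 / 1,773.57 = 3.43%.
Labor force participation rate = 1,773.57 / 2,432.41 = 72.91%.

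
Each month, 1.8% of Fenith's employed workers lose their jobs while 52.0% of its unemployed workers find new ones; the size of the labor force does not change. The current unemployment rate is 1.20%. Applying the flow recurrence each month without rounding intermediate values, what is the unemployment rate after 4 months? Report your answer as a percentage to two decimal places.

With a fixed labor force, u_{t+1} = u_t + s·(1−u_t) − f·u_t = u_t·(1−s−f) + s.
Here 1−s−f = 0.462 and s = 0.018.
u_1 = 0.012000 × 0.462 + 0.018 = 0.023544.
u_2 = 0.023544 × 0.462 + 0.018 = 0.028877.
u_3 = 0.028877 × 0.462 + 0.018 = 0.031341.
u_4 = 0.031341 × 0.462 + 0.018 = 0.032480.

Unemployment rate after four months ≈ 3.25%.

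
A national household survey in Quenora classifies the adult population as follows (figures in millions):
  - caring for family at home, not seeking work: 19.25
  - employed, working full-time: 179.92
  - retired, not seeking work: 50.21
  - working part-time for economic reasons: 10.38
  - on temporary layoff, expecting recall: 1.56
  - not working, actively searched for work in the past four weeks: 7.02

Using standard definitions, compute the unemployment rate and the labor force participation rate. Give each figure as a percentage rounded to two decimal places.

Employed = 179.92 + 10.38 = 190.30 million (anyone who worked, including part-time for economic reasons, counts as employed).
Unemployed = 1.56 + 7.02 = 8.58 million (jobless and actively searching, or on temporary layoff).
Labor force = 190.30 + 8.58 = 198.88 million.
Not in labor force = 19.25 + 50.21 = 69.46 million (those not working and not actively searching are outside the labor force).
Civilian working-age population = 198.88 + 69.46 = 268.34 million.
Unemployment rate = 8.58 / 198.88 = 4.31%.
Labor force participation rate = 198.88 / 268.34 = 74.11%.

Unemployment rate ≈ 4.31%; labor force participation rate ≈ 74.11%.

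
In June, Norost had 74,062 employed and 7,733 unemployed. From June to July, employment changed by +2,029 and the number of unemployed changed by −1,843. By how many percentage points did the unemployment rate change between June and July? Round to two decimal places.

The unemployment rate changed by −2.27 percentage points.

June: labor force = 74,062 + 7,733 = 81,795; u = 7,733/81,795 = 9.45%.
July: labor force = 76,091 + 5,890 = 81,981; u = 5,890/81,981 = 7.18%.
Change = 7.18% − 9.45% = −2.27 pp.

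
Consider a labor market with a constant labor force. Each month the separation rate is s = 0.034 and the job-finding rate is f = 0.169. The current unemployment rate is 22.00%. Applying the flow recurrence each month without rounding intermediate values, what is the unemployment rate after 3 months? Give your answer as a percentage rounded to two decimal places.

With a fixed labor force, u_{t+1} = u_t + s·(1−u_t) − f·u_t = u_t·(1−s−f) + s.
Here 1−s−f = 0.797 and s = 0.034.
u_1 = 0.220000 × 0.797 + 0.034 = 0.209340.
u_2 = 0.209340 × 0.797 + 0.034 = 0.200844.
u_3 = 0.200844 × 0.797 + 0.034 = 0.194073.

Unemployment rate after three months ≈ 19.41%.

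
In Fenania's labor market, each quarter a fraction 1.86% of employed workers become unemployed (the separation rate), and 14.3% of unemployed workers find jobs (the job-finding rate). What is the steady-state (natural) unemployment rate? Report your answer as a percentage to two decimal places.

Steady-state unemployment rate ≈ 11.51%.

At steady state the flows balance: s·E = f·U, so U/(E+U) = s/(s+f).
u* = 1.86 / (1.86 + 14.3) = 1.86 / 16.16 = 11.51%.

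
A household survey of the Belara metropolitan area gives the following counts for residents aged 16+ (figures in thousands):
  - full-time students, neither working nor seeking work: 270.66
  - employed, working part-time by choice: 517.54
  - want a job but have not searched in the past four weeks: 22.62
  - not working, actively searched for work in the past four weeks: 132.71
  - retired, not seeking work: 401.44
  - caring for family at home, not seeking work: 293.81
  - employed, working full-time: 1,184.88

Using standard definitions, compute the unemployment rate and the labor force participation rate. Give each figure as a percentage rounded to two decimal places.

Unemployment rate ≈ 7.23%; labor force participation rate ≈ 64.99%.

Employed = 517.54 + 1,184.88 = 1,702.42 thousand.
Unemployed = 132.71 thousand.
Labor force = 1,702.42 + 132.71 = 1,835.13 thousand.
Not in labor force = 270.66 + 22.62 + 401.44 + 293.81 = 988.53 thousand (those not working and not actively searching are outside the labor force — including those who want a job but have given up searching).
Civilian working-age population = 1,835.13 + 988.53 = 2,823.66 thousand.
Unemployment rate = 132.71 / 1,835.13 = 7.23%.
Labor force participation rate = 1,835.13 / 2,823.66 = 64.99%.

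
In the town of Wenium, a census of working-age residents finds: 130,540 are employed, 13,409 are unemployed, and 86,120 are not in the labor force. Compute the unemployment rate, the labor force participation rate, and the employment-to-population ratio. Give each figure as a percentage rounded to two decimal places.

Unemployment rate ≈ 9.32%; labor force participation rate ≈ 62.57%; employment-population ratio ≈ 56.74%.

Labor force = employed + unemployed = 130,540 + 13,409 = 143,949.
Working-age population = 143,949 + 86,120 = 230,069.
Unemployment rate = 13,409 / 143,949 = 9.32%.
Labor force participation rate = 143,949 / 230,069 = 62.57%.
Employment-population ratio = 130,540 / 230,069 = 56.74%.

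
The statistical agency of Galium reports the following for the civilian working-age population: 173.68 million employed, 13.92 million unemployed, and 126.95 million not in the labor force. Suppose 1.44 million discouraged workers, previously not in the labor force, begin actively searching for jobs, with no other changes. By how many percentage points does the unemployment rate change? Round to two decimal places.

Initially, labor force = 173.68 + 13.92 = 187.60 million, so u = 13.92/187.60 = 7.42%.
After the change, unemployed and labor force both rise by 1.44 → E = 173.68, U = 15.36, labor force = 189.04 million.
New unemployment rate = 15.36 / 189.04 = 8.13%.
Change = 8.13% − 7.42% = +0.71 percentage points.

The unemployment rate changes by +0.71 percentage points.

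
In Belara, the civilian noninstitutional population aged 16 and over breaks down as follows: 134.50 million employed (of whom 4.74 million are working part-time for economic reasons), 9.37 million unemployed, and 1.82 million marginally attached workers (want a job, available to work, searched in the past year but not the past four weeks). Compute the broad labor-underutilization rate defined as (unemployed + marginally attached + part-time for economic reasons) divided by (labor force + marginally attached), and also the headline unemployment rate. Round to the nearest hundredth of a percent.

Labor force = 134.50 + 9.37 = 143.87 million.
Numerator = 9.37 + 1.82 + 4.74 = 15.93 million.
Denominator = 143.87 + 1.82 = 145.69 million.
Broad rate = 15.93 / 145.69 = 10.93%.
Headline unemployment rate = 9.37 / 143.87 = 6.51%.

Broad underutilization rate ≈ 10.93%; headline unemployment rate ≈ 6.51%.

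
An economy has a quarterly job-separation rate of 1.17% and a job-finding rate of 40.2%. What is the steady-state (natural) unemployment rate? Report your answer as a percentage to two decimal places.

Steady-state unemployment rate ≈ 2.83%.

At steady state the flows balance: s·E = f·U, so U/(E+U) = s/(s+f).
u* = 1.17 / (1.17 + 40.2) = 1.17 / 41.37 = 2.83%.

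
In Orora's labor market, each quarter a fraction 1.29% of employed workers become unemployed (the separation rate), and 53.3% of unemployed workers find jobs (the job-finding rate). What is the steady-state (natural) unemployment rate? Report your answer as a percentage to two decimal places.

Steady-state unemployment rate ≈ 2.36%.

At steady state the flows balance: s·E = f·U, so U/(E+U) = s/(s+f).
u* = 1.29 / (1.29 + 53.3) = 1.29 / 54.59 = 2.36%.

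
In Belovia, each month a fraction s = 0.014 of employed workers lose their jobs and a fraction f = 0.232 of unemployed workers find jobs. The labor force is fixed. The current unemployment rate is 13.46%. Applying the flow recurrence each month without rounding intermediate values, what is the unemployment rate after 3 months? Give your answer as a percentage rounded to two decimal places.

Unemployment rate after three months ≈ 9.02%.

With a fixed labor force, u_{t+1} = u_t + s·(1−u_t) − f·u_t = u_t·(1−s−f) + s.
Here 1−s−f = 0.754 and s = 0.014.
u_1 = 0.134600 × 0.754 + 0.014 = 0.115488.
u_2 = 0.115488 × 0.754 + 0.014 = 0.101078.
u_3 = 0.101078 × 0.754 + 0.014 = 0.090213.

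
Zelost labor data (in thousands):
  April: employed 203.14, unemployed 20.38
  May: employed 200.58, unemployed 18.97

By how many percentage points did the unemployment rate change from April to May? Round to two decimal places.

April: labor force = 203.14 + 20.38 = 223.52; u = 20.38/223.52 = 9.12%.
May: labor force = 200.58 + 18.97 = 219.55; u = 18.97/219.55 = 8.64%.
Change = 8.64% − 9.12% = −0.48 pp.

The unemployment rate changed by −0.48 percentage points.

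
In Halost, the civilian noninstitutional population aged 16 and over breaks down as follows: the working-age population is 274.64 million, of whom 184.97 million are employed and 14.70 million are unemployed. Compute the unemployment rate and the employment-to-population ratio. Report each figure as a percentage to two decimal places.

Labor force = employed + unemployed = 184.97 + 14.70 = 199.67 million.
Unemployment rate = 14.70 / 199.67 = 7.36%.
Employment-population ratio = 184.97 / 274.64 = 67.35%.

Unemployment rate ≈ 7.36%; employment-population ratio ≈ 67.35%.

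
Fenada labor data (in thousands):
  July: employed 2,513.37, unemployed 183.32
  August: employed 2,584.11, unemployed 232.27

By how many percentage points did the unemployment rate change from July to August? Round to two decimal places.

The unemployment rate changed by +1.45 percentage points.

July: labor force = 2,513.37 + 183.32 = 2,696.69; u = 183.32/2,696.69 = 6.80%.
August: labor force = 2,584.11 + 232.27 = 2,816.38; u = 232.27/2,816.38 = 8.25%.
Change = 8.25% − 6.80% = +1.45 pp.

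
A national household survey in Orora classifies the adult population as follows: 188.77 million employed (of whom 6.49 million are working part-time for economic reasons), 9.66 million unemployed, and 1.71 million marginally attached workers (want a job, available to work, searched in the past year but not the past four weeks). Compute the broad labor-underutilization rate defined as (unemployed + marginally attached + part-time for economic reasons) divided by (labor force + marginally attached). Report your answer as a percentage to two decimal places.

Labor force = 188.77 + 9.66 = 198.43 million.
Numerator = 9.66 + 1.71 + 6.49 = 17.86 million.
Denominator = 198.43 + 1.71 = 200.14 million.
Broad rate = 17.86 / 200.14 = 8.92%.

Broad underutilization rate ≈ 8.92%.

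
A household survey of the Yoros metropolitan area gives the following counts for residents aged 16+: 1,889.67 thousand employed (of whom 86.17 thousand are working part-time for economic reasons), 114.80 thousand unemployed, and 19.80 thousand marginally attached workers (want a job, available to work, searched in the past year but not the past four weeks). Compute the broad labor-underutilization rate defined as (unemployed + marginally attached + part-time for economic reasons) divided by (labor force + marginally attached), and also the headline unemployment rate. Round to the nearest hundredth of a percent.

Labor force = 1,889.67 + 114.80 = 2,004.47 thousand.
Numerator = 114.80 + 19.80 + 86.17 = 220.77 thousand.
Denominator = 2,004.47 + 19.80 = 2,024.27 thousand.
Broad rate = 220.77 / 2,024.27 = 10.91%.
Headline unemployment rate = 114.80 / 2,004.47 = 5.73%.

Broad underutilization rate ≈ 10.91%; headline unemployment rate ≈ 5.73%.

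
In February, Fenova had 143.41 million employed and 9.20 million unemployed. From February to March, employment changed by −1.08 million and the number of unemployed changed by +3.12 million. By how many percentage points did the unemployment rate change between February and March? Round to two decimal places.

The unemployment rate changed by +1.94 percentage points.

February: labor force = 143.41 + 9.20 = 152.61; u = 9.20/152.61 = 6.03%.
March: labor force = 142.33 + 12.32 = 154.65; u = 12.32/154.65 = 7.97%.
Change = 7.97% − 6.03% = +1.94 pp.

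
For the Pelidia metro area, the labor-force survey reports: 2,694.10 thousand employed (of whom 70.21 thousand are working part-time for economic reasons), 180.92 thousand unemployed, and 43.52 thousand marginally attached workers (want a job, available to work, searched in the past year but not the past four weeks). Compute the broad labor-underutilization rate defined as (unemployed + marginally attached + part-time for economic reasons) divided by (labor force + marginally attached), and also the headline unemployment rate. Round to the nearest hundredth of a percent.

Labor force = 2,694.10 + 180.92 = 2,875.02 thousand.
Numerator = 180.92 + 43.52 + 70.21 = 294.65 thousand.
Denominator = 2,875.02 + 43.52 = 2,918.54 thousand.
Broad rate = 294.65 / 2,918.54 = 10.10%.
Headline unemployment rate = 180.92 / 2,875.02 = 6.29%.

Broad underutilization rate ≈ 10.10%; headline unemployment rate ≈ 6.29%.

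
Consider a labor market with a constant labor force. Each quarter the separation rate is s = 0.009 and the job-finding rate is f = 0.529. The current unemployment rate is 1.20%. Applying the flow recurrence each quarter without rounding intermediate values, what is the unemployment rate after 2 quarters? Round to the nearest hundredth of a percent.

With a fixed labor force, u_{t+1} = u_t + s·(1−u_t) − f·u_t = u_t·(1−s−f) + s.
Here 1−s−f = 0.462 and s = 0.009.
u_1 = 0.012000 × 0.462 + 0.009 = 0.014544.
u_2 = 0.014544 × 0.462 + 0.009 = 0.015719.

Unemployment rate after two quarters ≈ 1.57%.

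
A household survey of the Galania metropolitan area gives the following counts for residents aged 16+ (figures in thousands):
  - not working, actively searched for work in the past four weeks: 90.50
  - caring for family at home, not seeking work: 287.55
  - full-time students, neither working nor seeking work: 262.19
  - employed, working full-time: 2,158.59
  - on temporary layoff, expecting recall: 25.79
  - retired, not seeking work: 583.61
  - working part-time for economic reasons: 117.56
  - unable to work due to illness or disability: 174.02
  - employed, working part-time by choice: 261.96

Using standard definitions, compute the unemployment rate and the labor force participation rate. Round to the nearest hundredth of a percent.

Unemployment rate ≈ 4.38%; labor force participation rate ≈ 67.00%.

Employed = 2,158.59 + 117.56 + 261.96 = 2,538.11 thousand (anyone who worked, including part-time for economic reasons, counts as employed).
Unemployed = 90.50 + 25.79 = 116.29 thousand (jobless and actively searching, or on temporary layoff).
Labor force = 2,538.11 + 116.29 = 2,654.40 thousand.
Not in labor force = 287.55 + 262.19 + 583.61 + 174.02 = 1,307.37 thousand (those not working and not actively searching are outside the labor force).
Civilian working-age population = 2,654.40 + 1,307.37 = 3,961.77 thousand.
Unemployment rate = 116.29 / 2,654.40 = 4.38%.
Labor force participation rate = 2,654.40 / 3,961.77 = 67.00%.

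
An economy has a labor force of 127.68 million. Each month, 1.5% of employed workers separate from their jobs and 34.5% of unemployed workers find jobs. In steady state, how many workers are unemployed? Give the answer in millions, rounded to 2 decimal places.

About 5.32 million are unemployed in steady state.

Steady-state unemployment rate u* = s/(s+f) = 1.5/(1.5+34.5) = 0.041667.
Unemployed = u* × labor force = 0.041667 × 127.68 ≈ 5.32 million.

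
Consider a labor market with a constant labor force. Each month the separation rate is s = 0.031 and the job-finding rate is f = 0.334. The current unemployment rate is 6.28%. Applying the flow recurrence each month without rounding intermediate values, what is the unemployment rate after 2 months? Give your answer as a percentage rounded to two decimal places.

Unemployment rate after two months ≈ 7.60%.

With a fixed labor force, u_{t+1} = u_t + s·(1−u_t) − f·u_t = u_t·(1−s−f) + s.
Here 1−s−f = 0.635 and s = 0.031.
u_1 = 0.062800 × 0.635 + 0.031 = 0.070878.
u_2 = 0.070878 × 0.635 + 0.031 = 0.076008.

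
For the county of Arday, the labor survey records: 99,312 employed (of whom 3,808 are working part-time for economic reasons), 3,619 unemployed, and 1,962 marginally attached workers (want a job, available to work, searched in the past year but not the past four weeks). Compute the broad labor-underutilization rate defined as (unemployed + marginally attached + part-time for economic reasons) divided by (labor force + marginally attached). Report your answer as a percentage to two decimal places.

Broad underutilization rate ≈ 8.95%.

Labor force = 99,312 + 3,619 = 102,931.
Numerator = 3,619 + 1,962 + 3,808 = 9,389.
Denominator = 102,931 + 1,962 = 104,893.
Broad rate = 9,389 / 104,893 = 8.95%.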